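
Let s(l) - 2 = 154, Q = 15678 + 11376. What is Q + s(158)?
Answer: 27210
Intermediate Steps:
Q = 27054
s(l) = 156 (s(l) = 2 + 154 = 156)
Q + s(158) = 27054 + 156 = 27210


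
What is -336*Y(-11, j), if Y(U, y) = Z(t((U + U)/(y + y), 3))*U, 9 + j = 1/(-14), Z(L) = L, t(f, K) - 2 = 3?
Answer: 18480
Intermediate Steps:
t(f, K) = 5 (t(f, K) = 2 + 3 = 5)
j = -127/14 (j = -9 + 1/(-14) = -9 - 1/14 = -127/14 ≈ -9.0714)
Y(U, y) = 5*U
-336*Y(-11, j) = -1680*(-11) = -336*(-55) = 18480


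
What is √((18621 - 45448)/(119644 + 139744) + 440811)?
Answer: √7414674512968327/129694 ≈ 663.94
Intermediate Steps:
√((18621 - 45448)/(119644 + 139744) + 440811) = √(-26827/259388 + 440811) = √(114341056841/259388) = √7414674512968327/129694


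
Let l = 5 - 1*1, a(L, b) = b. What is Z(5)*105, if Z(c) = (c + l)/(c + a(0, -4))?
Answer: 945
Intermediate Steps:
l = 4 (l = 5 - 1 = 4)
Z(c) = (4 + c)/(-4 + c) (Z(c) = (c + 4)/(c - 4) = (4 + c)/(-4 + c))
Z(5)*105 = ((4 + 5)/(-4 + 5))*105 = (9/1)*105 = (1*9)*105 = 9*105 = 945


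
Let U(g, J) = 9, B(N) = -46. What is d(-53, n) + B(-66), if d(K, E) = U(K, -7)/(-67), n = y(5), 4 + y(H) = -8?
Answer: -3091/67 ≈ -46.134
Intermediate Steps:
y(H) = -12 (y(H) = -4 - 8 = -12)
n = -12
d(K, E) = -9/67 (d(K, E) = 9/(-67) = 9*(-1/67) = -9/67)
d(-53, n) + B(-66) = -9/67 - 46 = -3091/67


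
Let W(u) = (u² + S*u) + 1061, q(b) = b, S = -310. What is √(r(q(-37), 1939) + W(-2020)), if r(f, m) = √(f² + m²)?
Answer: √(4707661 + √3761090) ≈ 2170.2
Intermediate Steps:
W(u) = 1061 + u² - 310*u (W(u) = (u² - 310*u) + 1061 = 1061 + u² - 310*u)
√(r(q(-37), 1939) + W(-2020)) = √(√((-37)² + 1939²) + (1061 + (-2020)² - 310*(-2020))) = √(√(1369 + 3759721) + (1061 + 4080400 + 626200)) = √(√3761090 + 4707661) = √(4707661 + √3761090)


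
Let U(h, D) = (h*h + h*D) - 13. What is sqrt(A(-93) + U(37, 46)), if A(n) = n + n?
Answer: 2*sqrt(718) ≈ 53.591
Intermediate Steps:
A(n) = 2*n
U(h, D) = -13 + h**2 + D*h (U(h, D) = (h**2 + D*h) - 13 = -13 + h**2 + D*h)
sqrt(A(-93) + U(37, 46)) = sqrt(2*(-93) + (-13 + 37**2 + 46*37)) = sqrt(-186 + (-13 + 1369 + 1702)) = sqrt(-186 + 3058) = sqrt(2872) = 2*sqrt(718)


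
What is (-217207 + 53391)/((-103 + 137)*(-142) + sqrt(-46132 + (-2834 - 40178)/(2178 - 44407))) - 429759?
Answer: -26489559701475761/61643030497 + 900988*I*sqrt(10623043131)/61643030497 ≈ -4.2973e+5 + 1.5065*I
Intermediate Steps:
(-217207 + 53391)/((-103 + 137)*(-142) + sqrt(-46132 + (-2834 - 40178)/(2178 - 44407))) - 429759 = -163816/(34*(-142) + sqrt(-46132 - 43012/(-42229))) - 429759 = -163816/(-4828 + sqrt(-46132 - 43012*(-1/42229))) - 429759 = -163816/(-4828 + sqrt(-46132 + 43012/42229)) - 429759 = -163816/(-4828 + sqrt(-1948065216/42229)) - 429759 = -163816/(-4828 + 8*I*sqrt(10623043131)/3839) - 429759 = -429759 - 163816/(-4828 + 8*I*sqrt(10623043131)/3839)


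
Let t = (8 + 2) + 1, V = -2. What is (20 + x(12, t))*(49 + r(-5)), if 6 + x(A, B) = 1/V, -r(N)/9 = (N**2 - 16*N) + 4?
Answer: -12582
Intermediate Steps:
t = 11 (t = 10 + 1 = 11)
r(N) = -36 - 9*N**2 + 144*N (r(N) = -9*((N**2 - 16*N) + 4) = -9*(4 + N**2 - 16*N) = -36 - 9*N**2 + 144*N)
x(A, B) = -13/2 (x(A, B) = -6 + 1/(-2) = -6 - 1/2 = -13/2)
(20 + x(12, t))*(49 + r(-5)) = (20 - 13/2)*(49 + (-36 - 9*(-5)**2 + 144*(-5))) = 27*(49 + (-36 - 9*25 - 720))/2 = 27*(49 + (-36 - 225 - 720))/2 = 27*(49 - 981)/2 = (27/2)*(-932) = -12582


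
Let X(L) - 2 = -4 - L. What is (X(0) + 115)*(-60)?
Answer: -6780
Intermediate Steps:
X(L) = -2 - L (X(L) = 2 + (-4 - L) = -2 - L)
(X(0) + 115)*(-60) = ((-2 - 1*0) + 115)*(-60) = ((-2 + 0) + 115)*(-60) = (-2 + 115)*(-60) = 113*(-60) = -6780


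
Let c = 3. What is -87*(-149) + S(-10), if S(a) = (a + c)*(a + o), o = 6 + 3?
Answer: 12970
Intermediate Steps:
o = 9
S(a) = (3 + a)*(9 + a) (S(a) = (a + 3)*(a + 9) = (3 + a)*(9 + a))
-87*(-149) + S(-10) = -87*(-149) + (27 + (-10)² + 12*(-10)) = 12963 + (27 + 100 - 120) = 12963 + 7 = 12970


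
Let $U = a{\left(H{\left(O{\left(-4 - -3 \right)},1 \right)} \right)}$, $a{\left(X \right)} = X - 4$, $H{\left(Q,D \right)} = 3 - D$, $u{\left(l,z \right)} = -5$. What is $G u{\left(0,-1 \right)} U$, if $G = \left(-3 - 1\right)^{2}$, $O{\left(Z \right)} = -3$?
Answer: $160$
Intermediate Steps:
$a{\left(X \right)} = -4 + X$
$U = -2$ ($U = -4 + \left(3 - 1\right) = -4 + 2 = -2$)
$G = 16$ ($G = \left(-4\right)^{2} = 16$)
$G u{\left(0,-1 \right)} U = 16 \left(-5\right) \left(-2\right) = \left(-80\right) \left(-2\right) = 160$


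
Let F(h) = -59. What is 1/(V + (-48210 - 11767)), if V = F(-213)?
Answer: -1/60036 ≈ -1.6657e-5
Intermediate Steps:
V = -59
1/(V + (-48210 - 11767)) = 1/(-59 + (-48210 - 11767)) = 1/(-59 - 59977) = 1/(-60036) = -1/60036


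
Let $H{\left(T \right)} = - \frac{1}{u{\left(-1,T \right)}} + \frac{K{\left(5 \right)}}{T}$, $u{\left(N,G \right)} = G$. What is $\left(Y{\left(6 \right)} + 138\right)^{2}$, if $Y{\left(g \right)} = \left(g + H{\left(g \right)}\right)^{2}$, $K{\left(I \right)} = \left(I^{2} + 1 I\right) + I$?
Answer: $\frac{6086089}{81} \approx 75137.0$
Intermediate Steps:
$K{\left(I \right)} = I^{2} + 2 I$ ($K{\left(I \right)} = \left(I^{2} + I\right) + I = \left(I + I^{2}\right) + I = I^{2} + 2 I$)
$H{\left(T \right)} = \frac{34}{T}$ ($H{\left(T \right)} = - \frac{1}{T} + \frac{5 \left(2 + 5\right)}{T} = - \frac{1}{T} + \frac{5 \cdot 7}{T} = - \frac{1}{T} + \frac{35}{T} = \frac{34}{T}$)
$Y{\left(g \right)} = \left(g + \frac{34}{g}\right)^{2}$
$\left(Y{\left(6 \right)} + 138\right)^{2} = \left(\frac{\left(34 + 6^{2}\right)^{2}}{36} + 138\right)^{2} = \left(\frac{\left(34 + 36\right)^{2}}{36} + 138\right)^{2} = \left(\frac{70^{2}}{36} + 138\right)^{2} = \left(\frac{1}{36} \cdot 4900 + 138\right)^{2} = \left(\frac{1225}{9} + 138\right)^{2} = \left(\frac{2467}{9}\right)^{2} = \frac{6086089}{81}$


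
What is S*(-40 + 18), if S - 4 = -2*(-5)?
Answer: -308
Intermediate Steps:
S = 14 (S = 4 - 2*(-5) = 4 + 10 = 14)
S*(-40 + 18) = 14*(-40 + 18) = 14*(-22) = -308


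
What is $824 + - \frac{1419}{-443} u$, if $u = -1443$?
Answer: $- \frac{1682585}{443} \approx -3798.2$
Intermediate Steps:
$824 + - \frac{1419}{-443} u = 824 + - \frac{1419}{-443} \left(-1443\right) = 824 + \left(-1419\right) \left(- \frac{1}{443}\right) \left(-1443\right) = 824 + \frac{1419}{443} \left(-1443\right) = 824 - \frac{2047617}{443} = - \frac{1682585}{443}$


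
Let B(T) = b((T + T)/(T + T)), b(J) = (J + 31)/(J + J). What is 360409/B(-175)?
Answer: 360409/16 ≈ 22526.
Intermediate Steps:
b(J) = (31 + J)/(2*J) (b(J) = (31 + J)/((2*J)) = (31 + J)*(1/(2*J)) = (31 + J)/(2*J))
B(T) = 16 (B(T) = (31 + (T + T)/(T + T))/(2*(((T + T)/(T + T)))) = (31 + (2*T)/((2*T)))/(2*(((2*T)/((2*T))))) = (31 + (2*T)*(1/(2*T)))/(2*(((2*T)*(1/(2*T))))) = (½)*(31 + 1)/1 = (½)*1*32 = 16)
360409/B(-175) = 360409/16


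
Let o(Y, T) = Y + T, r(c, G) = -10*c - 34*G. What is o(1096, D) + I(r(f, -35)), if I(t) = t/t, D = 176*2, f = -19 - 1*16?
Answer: 1449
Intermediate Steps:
f = -35 (f = -19 - 16 = -35)
r(c, G) = -34*G - 10*c
D = 352
o(Y, T) = T + Y
I(t) = 1
o(1096, D) + I(r(f, -35)) = (352 + 1096) + 1 = 1448 + 1 = 1449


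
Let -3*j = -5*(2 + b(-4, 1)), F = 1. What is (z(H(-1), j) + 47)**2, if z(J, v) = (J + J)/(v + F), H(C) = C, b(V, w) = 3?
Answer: 429025/196 ≈ 2188.9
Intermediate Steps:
j = 25/3 (j = -(-5)*(2 + 3)/3 = -(-5)*5/3 = -1/3*(-25) = 25/3 ≈ 8.3333)
z(J, v) = 2*J/(1 + v) (z(J, v) = (J + J)/(v + 1) = (2*J)/(1 + v) = 2*J/(1 + v))
(z(H(-1), j) + 47)**2 = (2*(-1)/(1 + 25/3) + 47)**2 = (2*(-1)/(28/3) + 47)**2 = (2*(-1)*(3/28) + 47)**2 = (-3/14 + 47)**2 = (655/14)**2 = 429025/196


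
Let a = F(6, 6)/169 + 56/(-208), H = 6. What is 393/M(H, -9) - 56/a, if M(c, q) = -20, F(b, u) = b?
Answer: 347513/1580 ≈ 219.94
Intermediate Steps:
a = -79/338 (a = 6/169 + 56/(-208) = 6*(1/169) + 56*(-1/208) = 6/169 - 7/26 = -79/338 ≈ -0.23373)
393/M(H, -9) - 56/a = 393/(-20) - 56/(-79/338) = 393*(-1/20) - 56*(-338/79) = -393/20 + 18928/79 = 347513/1580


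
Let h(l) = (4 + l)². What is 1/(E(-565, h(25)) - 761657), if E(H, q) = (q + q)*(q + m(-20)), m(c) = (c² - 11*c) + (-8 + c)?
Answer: 1/1648649 ≈ 6.0656e-7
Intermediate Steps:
m(c) = -8 + c² - 10*c
E(H, q) = 2*q*(592 + q) (E(H, q) = (q + q)*(q + (-8 + (-20)² - 10*(-20))) = (2*q)*(q + (-8 + 400 + 200)) = (2*q)*(q + 592) = (2*q)*(592 + q) = 2*q*(592 + q))
1/(E(-565, h(25)) - 761657) = 1/(2*(4 + 25)²*(592 + (4 + 25)²) - 761657) = 1/(2*29²*(592 + 29²) - 761657) = 1/(2*841*(592 + 841) - 761657) = 1/(2*841*1433 - 761657) = 1/(2410306 - 761657) = 1/1648649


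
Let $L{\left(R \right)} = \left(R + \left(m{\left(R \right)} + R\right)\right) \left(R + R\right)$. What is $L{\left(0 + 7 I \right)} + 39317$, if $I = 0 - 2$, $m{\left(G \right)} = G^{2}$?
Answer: $34613$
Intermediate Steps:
$I = -2$
$L{\left(R \right)} = 2 R \left(R^{2} + 2 R\right)$ ($L{\left(R \right)} = \left(R + \left(R^{2} + R\right)\right) \left(R + R\right) = \left(R + \left(R + R^{2}\right)\right) 2 R = \left(R^{2} + 2 R\right) 2 R = 2 R \left(R^{2} + 2 R\right)$)
$L{\left(0 + 7 I \right)} + 39317 = 2 \left(0 + 7 \left(-2\right)\right)^{2} \left(2 + \left(0 + 7 \left(-2\right)\right)\right) + 39317 = 2 \left(0 - 14\right)^{2} \left(2 + \left(0 - 14\right)\right) + 39317 = 2 \left(-14\right)^{2} \left(2 - 14\right) + 39317 = 2 \cdot 196 \left(-12\right) + 39317 = -4704 + 39317 = 34613$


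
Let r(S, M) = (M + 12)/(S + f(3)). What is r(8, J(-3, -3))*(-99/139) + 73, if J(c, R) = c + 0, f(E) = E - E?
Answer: 80285/1112 ≈ 72.199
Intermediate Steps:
f(E) = 0
J(c, R) = c
r(S, M) = (12 + M)/S (r(S, M) = (M + 12)/(S + 0) = (12 + M)/S)
r(8, J(-3, -3))*(-99/139) + 73 = ((12 - 3)/8)*(-99/139) + 73 = ((⅛)*9)*(-99*1/139) + 73 = (9/8)*(-99/139) + 73 = -891/1112 + 73 = 80285/1112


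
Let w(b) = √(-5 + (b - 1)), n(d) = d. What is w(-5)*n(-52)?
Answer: -52*I*√11 ≈ -172.46*I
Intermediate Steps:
w(b) = √(-6 + b) (w(b) = √(-5 + (-1 + b)) = √(-6 + b))
w(-5)*n(-52) = √(-6 - 5)*(-52) = √(-11)*(-52) = (I*√11)*(-52) = -52*I*√11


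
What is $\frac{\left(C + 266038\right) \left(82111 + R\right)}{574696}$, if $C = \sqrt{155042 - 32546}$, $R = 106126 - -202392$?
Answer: $\frac{51961078951}{287348} + \frac{390629 \sqrt{1914}}{71837} \approx 1.8107 \cdot 10^{5}$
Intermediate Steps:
$R = 308518$ ($R = 106126 + 202392 = 308518$)
$C = 8 \sqrt{1914}$ ($C = \sqrt{122496} = 8 \sqrt{1914} \approx 349.99$)
$\frac{\left(C + 266038\right) \left(82111 + R\right)}{574696} = \frac{\left(8 \sqrt{1914} + 266038\right) \left(82111 + 308518\right)}{574696} = \left(266038 + 8 \sqrt{1914}\right) 390629 \cdot \frac{1}{574696} = \left(103922157902 + 3125032 \sqrt{1914}\right) \frac{1}{574696} = \frac{51961078951}{287348} + \frac{390629 \sqrt{1914}}{71837}$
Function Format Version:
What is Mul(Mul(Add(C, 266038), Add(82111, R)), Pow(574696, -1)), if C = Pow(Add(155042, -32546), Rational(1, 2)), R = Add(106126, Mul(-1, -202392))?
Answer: Add(Rational(51961078951, 287348), Mul(Rational(390629, 71837), Pow(1914, Rational(1, 2)))) ≈ 1.8107e+5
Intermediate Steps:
R = 308518 (R = Add(106126, 202392) = 308518)
C = Mul(8, Pow(1914, Rational(1, 2))) (C = Pow(122496, Rational(1, 2)) = Mul(8, Pow(1914, Rational(1, 2))) ≈ 349.99)
Mul(Mul(Add(C, 266038), Add(82111, R)), Pow(574696, -1)) = Mul(Mul(Add(Mul(8, Pow(1914, Rational(1, 2))), 266038), Add(82111, 308518)), Pow(574696, -1)) = Mul(Mul(Add(266038, Mul(8, Pow(1914, Rational(1, 2)))), 390629), Rational(1, 574696)) = Mul(Add(103922157902, Mul(3125032, Pow(1914, Rational(1, 2)))), Rational(1, 574696)) = Add(Rational(51961078951, 287348), Mul(Rational(390629, 71837), Pow(1914, Rational(1, 2))))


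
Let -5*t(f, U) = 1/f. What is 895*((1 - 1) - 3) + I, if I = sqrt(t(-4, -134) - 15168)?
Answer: -2685 + 7*I*sqrt(30955)/10 ≈ -2685.0 + 123.16*I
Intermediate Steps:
t(f, U) = -1/(5*f)
I = 7*I*sqrt(30955)/10 (I = sqrt(-1/5/(-4) - 15168) = sqrt(-1/5*(-1/4) - 15168) = sqrt(1/20 - 15168) = sqrt(-303359/20) = 7*I*sqrt(30955)/10 ≈ 123.16*I)
895*((1 - 1) - 3) + I = 895*((1 - 1) - 3) + 7*I*sqrt(30955)/10 = 895*(0 - 3) + 7*I*sqrt(30955)/10 = 895*(-3) + 7*I*sqrt(30955)/10 = -2685 + 7*I*sqrt(30955)/10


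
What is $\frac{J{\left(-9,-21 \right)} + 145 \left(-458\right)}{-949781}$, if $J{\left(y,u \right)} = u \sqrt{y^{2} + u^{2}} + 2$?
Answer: $\frac{66408}{949781} + \frac{9 \sqrt{58}}{135683} \approx 0.070424$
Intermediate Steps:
$J{\left(y,u \right)} = 2 + u \sqrt{u^{2} + y^{2}}$ ($J{\left(y,u \right)} = u \sqrt{u^{2} + y^{2}} + 2 = 2 + u \sqrt{u^{2} + y^{2}}$)
$\frac{J{\left(-9,-21 \right)} + 145 \left(-458\right)}{-949781} = \frac{\left(2 - 21 \sqrt{\left(-21\right)^{2} + \left(-9\right)^{2}}\right) + 145 \left(-458\right)}{-949781} = \left(\left(2 - 21 \sqrt{441 + 81}\right) - 66410\right) \left(- \frac{1}{949781}\right) = \left(\left(2 - 21 \sqrt{522}\right) - 66410\right) \left(- \frac{1}{949781}\right) = \left(\left(2 - 21 \cdot 3 \sqrt{58}\right) - 66410\right) \left(- \frac{1}{949781}\right) = \left(\left(2 - 63 \sqrt{58}\right) - 66410\right) \left(- \frac{1}{949781}\right) = \left(-66408 - 63 \sqrt{58}\right) \left(- \frac{1}{949781}\right) = \frac{66408}{949781} + \frac{9 \sqrt{58}}{135683}$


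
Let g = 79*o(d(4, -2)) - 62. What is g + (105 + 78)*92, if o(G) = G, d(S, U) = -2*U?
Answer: 17090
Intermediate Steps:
g = 254 (g = 79*(-2*(-2)) - 62 = 79*4 - 62 = 316 - 62 = 254)
g + (105 + 78)*92 = 254 + (105 + 78)*92 = 254 + 183*92 = 254 + 16836 = 17090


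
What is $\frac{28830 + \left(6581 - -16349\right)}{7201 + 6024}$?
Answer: $\frac{10352}{2645} \approx 3.9138$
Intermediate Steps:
$\frac{28830 + \left(6581 - -16349\right)}{7201 + 6024} = \frac{28830 + \left(6581 + 16349\right)}{13225} = \left(28830 + 22930\right) \frac{1}{13225} = 51760 \cdot \frac{1}{13225} = \frac{10352}{2645}$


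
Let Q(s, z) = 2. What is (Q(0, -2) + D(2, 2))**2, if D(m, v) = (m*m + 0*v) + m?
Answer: 64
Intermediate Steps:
D(m, v) = m + m**2 (D(m, v) = (m**2 + 0) + m = m**2 + m = m + m**2)
(Q(0, -2) + D(2, 2))**2 = (2 + 2*(1 + 2))**2 = (2 + 2*3)**2 = (2 + 6)**2 = 8**2 = 64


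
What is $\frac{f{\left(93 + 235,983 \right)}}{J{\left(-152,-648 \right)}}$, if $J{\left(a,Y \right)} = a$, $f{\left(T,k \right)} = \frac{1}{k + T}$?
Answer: $- \frac{1}{199272} \approx -5.0183 \cdot 10^{-6}$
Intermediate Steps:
$f{\left(T,k \right)} = \frac{1}{T + k}$
$\frac{f{\left(93 + 235,983 \right)}}{J{\left(-152,-648 \right)}} = \frac{1}{\left(\left(93 + 235\right) + 983\right) \left(-152\right)} = \frac{1}{328 + 983} \left(- \frac{1}{152}\right) = \frac{1}{1311} \left(- \frac{1}{152}\right) = - \frac{1}{199272}$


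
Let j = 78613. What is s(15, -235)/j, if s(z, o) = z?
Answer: 15/78613 ≈ 0.00019081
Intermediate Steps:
s(15, -235)/j = 15/78613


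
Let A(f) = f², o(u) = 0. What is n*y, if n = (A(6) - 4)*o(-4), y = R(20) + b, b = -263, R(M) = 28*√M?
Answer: 0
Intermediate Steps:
y = -263 + 56*√5 (y = 28*√20 - 263 = 28*(2*√5) - 263 = 56*√5 - 263 = -263 + 56*√5 ≈ -137.78)
n = 0 (n = (6² - 4)*0 = (36 - 4)*0 = 32*0 = 0)
n*y = 0*(-263 + 56*√5) = 0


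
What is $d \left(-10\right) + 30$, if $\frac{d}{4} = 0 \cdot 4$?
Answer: $30$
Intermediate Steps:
$d = 0$ ($d = 4 \cdot 0 \cdot 4 = 4 \cdot 0 = 0$)
$d \left(-10\right) + 30 = 0 \left(-10\right) + 30 = 0 + 30 = 30$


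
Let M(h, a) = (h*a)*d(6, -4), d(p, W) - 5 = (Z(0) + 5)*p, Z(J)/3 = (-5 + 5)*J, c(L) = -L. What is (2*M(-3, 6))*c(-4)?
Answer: -5040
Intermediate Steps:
Z(J) = 0 (Z(J) = 3*((-5 + 5)*J) = 3*(0*J) = 3*0 = 0)
d(p, W) = 5 + 5*p (d(p, W) = 5 + (0 + 5)*p = 5 + 5*p)
M(h, a) = 35*a*h (M(h, a) = (h*a)*(5 + 5*6) = (a*h)*(5 + 30) = (a*h)*35 = 35*a*h)
(2*M(-3, 6))*c(-4) = (2*(35*6*(-3)))*(-1*(-4)) = (2*(-630))*4 = -1260*4 = -5040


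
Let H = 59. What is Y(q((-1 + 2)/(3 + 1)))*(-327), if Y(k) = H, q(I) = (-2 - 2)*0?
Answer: -19293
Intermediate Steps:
q(I) = 0 (q(I) = -4*0 = 0)
Y(k) = 59
Y(q((-1 + 2)/(3 + 1)))*(-327) = 59*(-327) = -19293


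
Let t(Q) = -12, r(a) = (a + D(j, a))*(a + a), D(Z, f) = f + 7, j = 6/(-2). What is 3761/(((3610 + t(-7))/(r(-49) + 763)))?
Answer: 5201463/514 ≈ 10120.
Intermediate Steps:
j = -3 (j = 6*(-½) = -3)
D(Z, f) = 7 + f
r(a) = 2*a*(7 + 2*a) (r(a) = (a + (7 + a))*(a + a) = (7 + 2*a)*(2*a) = 2*a*(7 + 2*a))
3761/(((3610 + t(-7))/(r(-49) + 763))) = 3761/(((3610 - 12)/(2*(-49)*(7 + 2*(-49)) + 763))) = 3761/((3598/(2*(-49)*(7 - 98) + 763))) = 3761/((3598/(2*(-49)*(-91) + 763))) = 3761/((3598/(8918 + 763))) = 3761/((3598/9681)) = 3761/((3598*(1/9681))) = 3761/(514/1383) = 3761*(1383/514) = 5201463/514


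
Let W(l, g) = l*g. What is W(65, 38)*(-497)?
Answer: -1227590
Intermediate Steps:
W(l, g) = g*l
W(65, 38)*(-497) = (38*65)*(-497) = 2470*(-497) = -1227590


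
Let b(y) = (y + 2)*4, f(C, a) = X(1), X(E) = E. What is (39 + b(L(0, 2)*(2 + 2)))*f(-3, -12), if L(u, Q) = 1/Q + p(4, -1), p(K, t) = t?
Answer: 39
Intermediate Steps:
L(u, Q) = -1 + 1/Q (L(u, Q) = 1/Q - 1 = -1 + 1/Q)
f(C, a) = 1
b(y) = 8 + 4*y (b(y) = (2 + y)*4 = 8 + 4*y)
(39 + b(L(0, 2)*(2 + 2)))*f(-3, -12) = (39 + (8 + 4*(((1 - 1*2)/2)*(2 + 2))))*1 = (39 + (8 + 4*(((1 - 2)/2)*4)))*1 = (39 + (8 + 4*(((1/2)*(-1))*4)))*1 = (39 + (8 + 4*(-1/2*4)))*1 = (39 + (8 + 4*(-2)))*1 = (39 + (8 - 8))*1 = (39 + 0)*1 = 39*1 = 39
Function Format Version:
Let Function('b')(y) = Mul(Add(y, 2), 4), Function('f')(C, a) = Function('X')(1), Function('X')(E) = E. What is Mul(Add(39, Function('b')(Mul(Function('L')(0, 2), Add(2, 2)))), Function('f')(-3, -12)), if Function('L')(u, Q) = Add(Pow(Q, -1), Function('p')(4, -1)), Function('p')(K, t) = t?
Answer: 39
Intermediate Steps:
Function('L')(u, Q) = Add(-1, Pow(Q, -1)) (Function('L')(u, Q) = Add(Pow(Q, -1), -1) = Add(-1, Pow(Q, -1)))
Function('f')(C, a) = 1
Function('b')(y) = Add(8, Mul(4, y)) (Function('b')(y) = Mul(Add(2, y), 4) = Add(8, Mul(4, y)))
Mul(Add(39, Function('b')(Mul(Function('L')(0, 2), Add(2, 2)))), Function('f')(-3, -12)) = Mul(Add(39, Add(8, Mul(4, Mul(Mul(Pow(2, -1), Add(1, Mul(-1, 2))), Add(2, 2))))), 1) = Mul(Add(39, Add(8, Mul(4, Mul(Mul(Rational(1, 2), Add(1, -2)), 4)))), 1) = Mul(Add(39, Add(8, Mul(4, Mul(Mul(Rational(1, 2), -1), 4)))), 1) = Mul(Add(39, Add(8, Mul(4, Mul(Rational(-1, 2), 4)))), 1) = Mul(Add(39, Add(8, Mul(4, -2))), 1) = Mul(Add(39, Add(8, -8)), 1) = Mul(Add(39, 0), 1) = Mul(39, 1) = 39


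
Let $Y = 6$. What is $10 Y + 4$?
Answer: $64$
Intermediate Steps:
$10 Y + 4 = 10 \cdot 6 + 4 = 60 + 4 = 64$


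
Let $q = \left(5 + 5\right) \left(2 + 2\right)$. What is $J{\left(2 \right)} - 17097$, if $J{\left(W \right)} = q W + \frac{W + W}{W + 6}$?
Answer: $- \frac{34033}{2} \approx -17017.0$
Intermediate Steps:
$q = 40$ ($q = 10 \cdot 4 = 40$)
$J{\left(W \right)} = 40 W + \frac{2 W}{6 + W}$ ($J{\left(W \right)} = 40 W + \frac{W + W}{W + 6} = 40 W + \frac{2 W}{6 + W}$)
$J{\left(2 \right)} - 17097 = 2 \cdot 2 \frac{1}{6 + 2} \left(121 + 20 \cdot 2\right) - 17097 = 2 \cdot 2 \cdot \frac{1}{8} \left(121 + 40\right) - 17097 = 2 \cdot 2 \cdot \frac{1}{8} \cdot 161 - 17097 = \frac{161}{2} - 17097 = - \frac{34033}{2}$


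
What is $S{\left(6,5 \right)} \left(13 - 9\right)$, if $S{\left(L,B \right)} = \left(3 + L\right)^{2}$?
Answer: $324$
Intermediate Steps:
$S{\left(6,5 \right)} \left(13 - 9\right) = \left(3 + 6\right)^{2} \left(13 - 9\right) = 9^{2} \cdot 4 = 81 \cdot 4 = 324$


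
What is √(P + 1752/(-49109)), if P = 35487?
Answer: √85583694716079/49109 ≈ 188.38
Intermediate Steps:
√(P + 1752/(-49109)) = √(35487 + 1752/(-49109)) = √(35487 + 1752*(-1/49109)) = √(35487 - 1752/49109) = √(1742729331/49109) = √85583694716079/49109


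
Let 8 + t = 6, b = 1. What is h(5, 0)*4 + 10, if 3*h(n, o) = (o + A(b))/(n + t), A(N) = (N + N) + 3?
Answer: 110/9 ≈ 12.222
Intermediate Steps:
A(N) = 3 + 2*N (A(N) = 2*N + 3 = 3 + 2*N)
t = -2 (t = -8 + 6 = -2)
h(n, o) = (5 + o)/(3*(-2 + n)) (h(n, o) = ((o + (3 + 2*1))/(n - 2))/3 = ((o + (3 + 2))/(-2 + n))/3 = ((o + 5)/(-2 + n))/3 = ((5 + o)/(-2 + n))/3 = (5 + o)/(3*(-2 + n)))
h(5, 0)*4 + 10 = ((5 + 0)/(3*(-2 + 5)))*4 + 10 = ((⅓)*5/3)*4 + 10 = ((⅓)*(⅓)*5)*4 + 10 = (5/9)*4 + 10 = 20/9 + 10 = 110/9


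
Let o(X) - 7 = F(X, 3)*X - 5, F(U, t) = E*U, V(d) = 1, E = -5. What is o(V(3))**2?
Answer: 9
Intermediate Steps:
F(U, t) = -5*U
o(X) = 2 - 5*X**2 (o(X) = 7 + ((-5*X)*X - 5) = 7 + (-5*X**2 - 5) = 7 + (-5 - 5*X**2) = 2 - 5*X**2)
o(V(3))**2 = (2 - 5*1**2)**2 = (2 - 5*1)**2 = (2 - 5)**2 = (-3)**2 = 9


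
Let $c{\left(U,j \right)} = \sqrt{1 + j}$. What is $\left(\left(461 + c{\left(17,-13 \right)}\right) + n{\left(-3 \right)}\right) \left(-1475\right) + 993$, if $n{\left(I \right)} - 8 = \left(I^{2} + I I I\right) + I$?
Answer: $-659807 - 2950 i \sqrt{3} \approx -6.5981 \cdot 10^{5} - 5109.5 i$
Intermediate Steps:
$n{\left(I \right)} = 8 + I + I^{2} + I^{3}$ ($n{\left(I \right)} = 8 + \left(\left(I^{2} + I I I\right) + I\right) = 8 + \left(\left(I^{2} + I^{2} I\right) + I\right) = 8 + \left(\left(I^{2} + I^{3}\right) + I\right) = 8 + \left(I + I^{2} + I^{3}\right) = 8 + I + I^{2} + I^{3}$)
$\left(\left(461 + c{\left(17,-13 \right)}\right) + n{\left(-3 \right)}\right) \left(-1475\right) + 993 = \left(\left(461 + \sqrt{1 - 13}\right) + \left(8 - 3 + \left(-3\right)^{2} + \left(-3\right)^{3}\right)\right) \left(-1475\right) + 993 = \left(\left(461 + \sqrt{-12}\right) + \left(8 - 3 + 9 - 27\right)\right) \left(-1475\right) + 993 = \left(\left(461 + 2 i \sqrt{3}\right) - 13\right) \left(-1475\right) + 993 = \left(448 + 2 i \sqrt{3}\right) \left(-1475\right) + 993 = \left(-660800 - 2950 i \sqrt{3}\right) + 993 = -659807 - 2950 i \sqrt{3}$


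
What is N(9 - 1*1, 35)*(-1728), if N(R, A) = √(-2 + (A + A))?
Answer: -3456*√17 ≈ -14249.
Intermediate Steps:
N(R, A) = √(-2 + 2*A)
N(9 - 1*1, 35)*(-1728) = √(-2 + 2*35)*(-1728) = √(-2 + 70)*(-1728) = √68*(-1728) = (2*√17)*(-1728) = -3456*√17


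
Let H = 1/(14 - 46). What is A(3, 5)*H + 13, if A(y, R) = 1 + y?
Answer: 103/8 ≈ 12.875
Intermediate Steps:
H = -1/32 (H = 1/(-32) = -1/32 ≈ -0.031250)
A(3, 5)*H + 13 = (1 + 3)*(-1/32) + 13 = 4*(-1/32) + 13 = -⅛ + 13 = 103/8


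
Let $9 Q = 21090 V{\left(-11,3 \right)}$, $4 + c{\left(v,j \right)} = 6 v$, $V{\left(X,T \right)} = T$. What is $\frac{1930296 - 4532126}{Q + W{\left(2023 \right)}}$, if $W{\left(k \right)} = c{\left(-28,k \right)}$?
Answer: $- \frac{1300915}{3429} \approx -379.39$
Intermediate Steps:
$c{\left(v,j \right)} = -4 + 6 v$
$W{\left(k \right)} = -172$ ($W{\left(k \right)} = -4 + 6 \left(-28\right) = -4 - 168 = -172$)
$Q = 7030$ ($Q = \frac{21090 \cdot 3}{9} = \frac{1}{9} \cdot 63270 = 7030$)
$\frac{1930296 - 4532126}{Q + W{\left(2023 \right)}} = \frac{1930296 - 4532126}{7030 - 172} = - \frac{2601830}{6858} = \left(-2601830\right) \frac{1}{6858} = - \frac{1300915}{3429}$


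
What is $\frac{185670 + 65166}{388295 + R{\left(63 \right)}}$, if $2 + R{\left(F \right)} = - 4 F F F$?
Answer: $- \frac{83612}{203965} \approx -0.40993$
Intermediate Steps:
$R{\left(F \right)} = -2 - 4 F^{3}$ ($R{\left(F \right)} = -2 + - 4 F F F = -2 + - 4 F F^{2} = -2 - 4 F^{3}$)
$\frac{185670 + 65166}{388295 + R{\left(63 \right)}} = \frac{185670 + 65166}{388295 - \left(2 + 4 \cdot 63^{3}\right)} = \frac{250836}{388295 - 1000190} = \frac{250836}{-611895} = 250836 \left(- \frac{1}{611895}\right) = - \frac{83612}{203965}$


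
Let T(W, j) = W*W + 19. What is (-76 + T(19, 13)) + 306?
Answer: 610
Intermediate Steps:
T(W, j) = 19 + W² (T(W, j) = W² + 19 = 19 + W²)
(-76 + T(19, 13)) + 306 = (-76 + (19 + 19²)) + 306 = (-76 + (19 + 361)) + 306 = (-76 + 380) + 306 = 304 + 306 = 610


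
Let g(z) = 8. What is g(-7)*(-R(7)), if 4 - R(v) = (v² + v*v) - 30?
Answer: 512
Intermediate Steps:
R(v) = 34 - 2*v² (R(v) = 4 - ((v² + v*v) - 30) = 4 - ((v² + v²) - 30) = 4 - (2*v² - 30) = 4 - (-30 + 2*v²) = 4 + (30 - 2*v²) = 34 - 2*v²)
g(-7)*(-R(7)) = 8*(-(34 - 2*7²)) = 8*(-(34 - 2*49)) = 8*(-(34 - 98)) = 8*(-1*(-64)) = 8*64 = 512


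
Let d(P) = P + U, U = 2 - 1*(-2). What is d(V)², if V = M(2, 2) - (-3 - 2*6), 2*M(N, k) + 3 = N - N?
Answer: 1225/4 ≈ 306.25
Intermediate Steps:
M(N, k) = -3/2 (M(N, k) = -3/2 + (N - N)/2 = -3/2 + (½)*0 = -3/2 + 0 = -3/2)
U = 4 (U = 2 + 2 = 4)
V = 27/2 (V = -3/2 - (-3 - 2*6) = -3/2 - (-3 - 12) = -3/2 - 1*(-15) = -3/2 + 15 = 27/2 ≈ 13.500)
d(P) = 4 + P (d(P) = P + 4 = 4 + P)
d(V)² = (4 + 27/2)² = (35/2)² = 1225/4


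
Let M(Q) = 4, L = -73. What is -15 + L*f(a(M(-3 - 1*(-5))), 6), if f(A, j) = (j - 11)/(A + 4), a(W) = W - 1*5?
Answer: 320/3 ≈ 106.67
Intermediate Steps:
a(W) = -5 + W (a(W) = W - 5 = -5 + W)
f(A, j) = (-11 + j)/(4 + A)
-15 + L*f(a(M(-3 - 1*(-5))), 6) = -15 - 73*(-11 + 6)/(4 + (-5 + 4)) = -15 - 73*(-5)/(4 - 1) = -15 - 73*(-5)/3 = -15 - 73*(-5/3) = -15 + 365/3 = 320/3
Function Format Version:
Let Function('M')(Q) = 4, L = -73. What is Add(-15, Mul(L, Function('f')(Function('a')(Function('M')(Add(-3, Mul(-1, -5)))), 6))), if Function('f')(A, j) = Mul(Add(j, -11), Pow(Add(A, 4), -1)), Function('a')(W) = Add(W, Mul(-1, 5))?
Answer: Rational(320, 3) ≈ 106.67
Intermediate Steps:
Function('a')(W) = Add(-5, W) (Function('a')(W) = Add(W, -5) = Add(-5, W))
Function('f')(A, j) = Mul(Pow(Add(4, A), -1), Add(-11, j)) (Function('f')(A, j) = Mul(Add(-11, j), Pow(Add(4, A), -1)) = Mul(Pow(Add(4, A), -1), Add(-11, j)))
Add(-15, Mul(L, Function('f')(Function('a')(Function('M')(Add(-3, Mul(-1, -5)))), 6))) = Add(-15, Mul(-73, Mul(Pow(Add(4, Add(-5, 4)), -1), Add(-11, 6)))) = Add(-15, Mul(-73, Mul(Pow(Add(4, -1), -1), -5))) = Add(-15, Mul(-73, Mul(Pow(3, -1), -5))) = Add(-15, Mul(-73, Mul(Rational(1, 3), -5))) = Add(-15, Mul(-73, Rational(-5, 3))) = Add(-15, Rational(365, 3)) = Rational(320, 3)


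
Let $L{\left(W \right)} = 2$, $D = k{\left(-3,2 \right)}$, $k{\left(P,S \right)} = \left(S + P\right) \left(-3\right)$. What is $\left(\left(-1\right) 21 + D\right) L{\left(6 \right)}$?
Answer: $-36$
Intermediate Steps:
$k{\left(P,S \right)} = - 3 P - 3 S$ ($k{\left(P,S \right)} = \left(P + S\right) \left(-3\right) = - 3 P - 3 S$)
$D = 3$ ($D = \left(-3\right) \left(-3\right) - 6 = 9 - 6 = 3$)
$\left(\left(-1\right) 21 + D\right) L{\left(6 \right)} = \left(\left(-1\right) 21 + 3\right) 2 = \left(-21 + 3\right) 2 = \left(-18\right) 2 = -36$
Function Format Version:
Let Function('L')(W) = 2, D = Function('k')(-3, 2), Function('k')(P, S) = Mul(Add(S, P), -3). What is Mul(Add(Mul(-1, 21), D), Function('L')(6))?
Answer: -36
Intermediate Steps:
Function('k')(P, S) = Add(Mul(-3, P), Mul(-3, S)) (Function('k')(P, S) = Mul(Add(P, S), -3) = Add(Mul(-3, P), Mul(-3, S)))
D = 3 (D = Add(Mul(-3, -3), Mul(-3, 2)) = Add(9, -6) = 3)
Mul(Add(Mul(-1, 21), D), Function('L')(6)) = Mul(Add(Mul(-1, 21), 3), 2) = Mul(Add(-21, 3), 2) = Mul(-18, 2) = -36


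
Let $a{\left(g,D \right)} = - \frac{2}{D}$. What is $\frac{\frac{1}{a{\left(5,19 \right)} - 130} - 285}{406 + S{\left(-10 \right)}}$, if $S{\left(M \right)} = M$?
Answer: $- \frac{64049}{88992} \approx -0.71972$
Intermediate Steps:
$\frac{\frac{1}{a{\left(5,19 \right)} - 130} - 285}{406 + S{\left(-10 \right)}} = \frac{\frac{1}{- \frac{2}{19} - 130} - 285}{406 - 10} = \frac{\frac{1}{\left(-2\right) \frac{1}{19} + \left(-238 + 108\right)} - 285}{396} = \left(\frac{1}{- \frac{2}{19} - 130} - 285\right) \frac{1}{396} = \left(\frac{1}{- \frac{2472}{19}} - 285\right) \frac{1}{396} = \left(- \frac{19}{2472} - 285\right) \frac{1}{396} = \left(- \frac{704539}{2472}\right) \frac{1}{396} = - \frac{64049}{88992}$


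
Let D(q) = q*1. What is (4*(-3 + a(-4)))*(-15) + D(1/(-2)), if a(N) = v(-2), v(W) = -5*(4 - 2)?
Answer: 1559/2 ≈ 779.50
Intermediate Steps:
v(W) = -10 (v(W) = -5*2 = -10)
D(q) = q
a(N) = -10
(4*(-3 + a(-4)))*(-15) + D(1/(-2)) = (4*(-3 - 10))*(-15) + 1/(-2) = (4*(-13))*(-15) - ½ = -52*(-15) - ½ = 780 - ½ = 1559/2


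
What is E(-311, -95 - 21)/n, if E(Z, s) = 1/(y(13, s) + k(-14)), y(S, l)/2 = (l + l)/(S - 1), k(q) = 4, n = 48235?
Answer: -3/5016440 ≈ -5.9803e-7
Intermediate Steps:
y(S, l) = 4*l/(-1 + S) (y(S, l) = 2*((l + l)/(S - 1)) = 2*((2*l)/(-1 + S)) = 2*(2*l/(-1 + S)) = 4*l/(-1 + S))
E(Z, s) = 1/(4 + s/3) (E(Z, s) = 1/(4*s/(-1 + 13) + 4) = 1/(4*s/12 + 4) = 1/(4*s*(1/12) + 4) = 1/(s/3 + 4) = 1/(4 + s/3))
E(-311, -95 - 21)/n = (3/(12 + (-95 - 21)))/48235 = (3/(12 - 116))*(1/48235) = (3/(-104))*(1/48235) = (3*(-1/104))*(1/48235) = -3/104*1/48235 = -3/5016440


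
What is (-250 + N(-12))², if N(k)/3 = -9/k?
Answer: 982081/16 ≈ 61380.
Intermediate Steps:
N(k) = -27/k (N(k) = 3*(-9/k) = -27/k)
(-250 + N(-12))² = (-250 - 27/(-12))² = (-250 - 27*(-1/12))² = (-250 + 9/4)² = (-991/4)² = 982081/16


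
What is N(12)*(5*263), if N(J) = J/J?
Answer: 1315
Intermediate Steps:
N(J) = 1
N(12)*(5*263) = 1*(5*263) = 1*1315 = 1315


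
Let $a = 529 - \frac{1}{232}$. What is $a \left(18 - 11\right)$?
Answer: $\frac{859089}{232} \approx 3703.0$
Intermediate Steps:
$a = \frac{122727}{232}$ ($a = 529 - \frac{1}{232} = \frac{122727}{232} \approx 529.0$)
$a \left(18 - 11\right) = \frac{122727 \left(18 - 11\right)}{232} = \frac{122727}{232} \cdot 7 = \frac{859089}{232}$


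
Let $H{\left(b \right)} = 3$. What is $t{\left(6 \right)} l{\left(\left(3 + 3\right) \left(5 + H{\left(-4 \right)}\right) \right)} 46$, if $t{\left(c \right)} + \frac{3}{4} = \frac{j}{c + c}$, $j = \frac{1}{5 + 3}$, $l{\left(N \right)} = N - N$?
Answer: $0$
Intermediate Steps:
$l{\left(N \right)} = 0$
$j = \frac{1}{8} \approx 0.125$
$t{\left(c \right)} = - \frac{3}{4} + \frac{1}{16 c}$ ($t{\left(c \right)} = - \frac{3}{4} + \frac{1}{8 \left(c + c\right)} = - \frac{3}{4} + \frac{1}{8 \cdot 2 c} = - \frac{3}{4} + \frac{\frac{1}{2} \frac{1}{c}}{8} = - \frac{3}{4} + \frac{1}{16 c}$)
$t{\left(6 \right)} l{\left(\left(3 + 3\right) \left(5 + H{\left(-4 \right)}\right) \right)} 46 = \frac{1 - 72}{16 \cdot 6} \cdot 0 \cdot 46 = \frac{1}{16} \cdot \frac{1}{6} \left(1 - 72\right) 0 \cdot 46 = \frac{1}{16} \cdot \frac{1}{6} \left(-71\right) 0 \cdot 46 = \left(- \frac{71}{96}\right) 0 \cdot 46 = 0 \cdot 46 = 0$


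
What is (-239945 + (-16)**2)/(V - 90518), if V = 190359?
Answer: -239689/99841 ≈ -2.4007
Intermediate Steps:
(-239945 + (-16)**2)/(V - 90518) = (-239945 + (-16)**2)/(190359 - 90518) = (-239945 + 256)/99841 = -239689*1/99841 = -239689/99841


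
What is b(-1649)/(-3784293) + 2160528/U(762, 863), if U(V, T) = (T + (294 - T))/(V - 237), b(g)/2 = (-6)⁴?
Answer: 3785218048728/981113 ≈ 3.8581e+6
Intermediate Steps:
b(g) = 2592 (b(g) = 2*(-6)⁴ = 2*1296 = 2592)
U(V, T) = 294/(-237 + V)
b(-1649)/(-3784293) + 2160528/U(762, 863) = 2592/(-3784293) + 2160528/((294/(-237 + 762))) = 2592*(-1/3784293) + 2160528/((294/525)) = -96/140159 + 2160528/((294*(1/525))) = -96/140159 + 2160528/(14/25) = -96/140159 + 2160528*(25/14) = -96/140159 + 27006600/7 = 3785218048728/981113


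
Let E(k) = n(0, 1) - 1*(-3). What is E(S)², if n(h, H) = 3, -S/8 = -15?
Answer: 36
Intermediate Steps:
S = 120 (S = -8*(-15) = 120)
E(k) = 6 (E(k) = 3 - 1*(-3) = 3 + 3 = 6)
E(S)² = 6² = 36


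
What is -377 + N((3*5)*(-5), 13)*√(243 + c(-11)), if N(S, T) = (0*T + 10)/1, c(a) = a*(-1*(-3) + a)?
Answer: -377 + 10*√331 ≈ -195.07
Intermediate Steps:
c(a) = a*(3 + a)
N(S, T) = 10 (N(S, T) = (0 + 10)*1 = 10*1 = 10)
-377 + N((3*5)*(-5), 13)*√(243 + c(-11)) = -377 + 10*√(243 - 11*(3 - 11)) = -377 + 10*√(243 - 11*(-8)) = -377 + 10*√(243 + 88) = -377 + 10*√331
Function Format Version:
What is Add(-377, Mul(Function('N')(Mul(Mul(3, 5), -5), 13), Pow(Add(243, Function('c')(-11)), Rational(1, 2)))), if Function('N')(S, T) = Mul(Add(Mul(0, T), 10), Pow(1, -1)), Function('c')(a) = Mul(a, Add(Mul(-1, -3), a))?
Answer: Add(-377, Mul(10, Pow(331, Rational(1, 2)))) ≈ -195.07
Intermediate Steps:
Function('c')(a) = Mul(a, Add(3, a))
Function('N')(S, T) = 10 (Function('N')(S, T) = Mul(Add(0, 10), 1) = Mul(10, 1) = 10)
Add(-377, Mul(Function('N')(Mul(Mul(3, 5), -5), 13), Pow(Add(243, Function('c')(-11)), Rational(1, 2)))) = Add(-377, Mul(10, Pow(Add(243, Mul(-11, Add(3, -11))), Rational(1, 2)))) = Add(-377, Mul(10, Pow(Add(243, Mul(-11, -8)), Rational(1, 2)))) = Add(-377, Mul(10, Pow(Add(243, 88), Rational(1, 2)))) = Add(-377, Mul(10, Pow(331, Rational(1, 2))))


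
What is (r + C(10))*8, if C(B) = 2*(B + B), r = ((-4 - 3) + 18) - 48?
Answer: 24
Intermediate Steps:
r = -37 (r = (-7 + 18) - 48 = 11 - 48 = -37)
C(B) = 4*B (C(B) = 2*(2*B) = 4*B)
(r + C(10))*8 = (-37 + 4*10)*8 = (-37 + 40)*8 = 3*8 = 24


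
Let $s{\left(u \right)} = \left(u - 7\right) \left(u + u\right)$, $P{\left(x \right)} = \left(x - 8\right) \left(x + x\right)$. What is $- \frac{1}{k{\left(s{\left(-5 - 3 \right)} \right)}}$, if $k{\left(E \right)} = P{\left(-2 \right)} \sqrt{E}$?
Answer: $- \frac{\sqrt{15}}{2400} \approx -0.0016137$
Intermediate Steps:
$P{\left(x \right)} = 2 x \left(-8 + x\right)$ ($P{\left(x \right)} = \left(-8 + x\right) 2 x = 2 x \left(-8 + x\right)$)
$s{\left(u \right)} = 2 u \left(-7 + u\right)$ ($s{\left(u \right)} = \left(-7 + u\right) 2 u = 2 u \left(-7 + u\right)$)
$k{\left(E \right)} = 40 \sqrt{E}$ ($k{\left(E \right)} = 2 \left(-2\right) \left(-8 - 2\right) \sqrt{E} = 2 \left(-2\right) \left(-10\right) \sqrt{E} = 40 \sqrt{E}$)
$- \frac{1}{k{\left(s{\left(-5 - 3 \right)} \right)}} = - \frac{1}{40 \sqrt{2 \left(-5 - 3\right) \left(-7 - 8\right)}} = - \frac{1}{40 \sqrt{2 \left(-8\right) \left(-7 - 8\right)}} = - \frac{1}{40 \sqrt{2 \left(-8\right) \left(-15\right)}} = - \frac{1}{40 \sqrt{240}} = - \frac{1}{40 \cdot 4 \sqrt{15}} = - \frac{1}{160 \sqrt{15}} = - \frac{\sqrt{15}}{2400}$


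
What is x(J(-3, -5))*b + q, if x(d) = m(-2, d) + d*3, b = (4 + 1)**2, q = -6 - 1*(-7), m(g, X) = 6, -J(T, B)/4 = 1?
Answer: -149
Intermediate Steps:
J(T, B) = -4 (J(T, B) = -4*1 = -4)
q = 1 (q = -6 + 7 = 1)
b = 25 (b = 5**2 = 25)
x(d) = 6 + 3*d (x(d) = 6 + d*3 = 6 + 3*d)
x(J(-3, -5))*b + q = (6 + 3*(-4))*25 + 1 = (6 - 12)*25 + 1 = -6*25 + 1 = -150 + 1 = -149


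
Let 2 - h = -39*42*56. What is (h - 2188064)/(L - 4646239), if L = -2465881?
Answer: 1048167/3556060 ≈ 0.29475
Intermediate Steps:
h = 91730 (h = 2 - (-39*42)*56 = 2 - (-1638)*56 = 2 - 1*(-91728) = 2 + 91728 = 91730)
(h - 2188064)/(L - 4646239) = (91730 - 2188064)/(-2465881 - 4646239) = -2096334/(-7112120) = -2096334*(-1/7112120) = 1048167/3556060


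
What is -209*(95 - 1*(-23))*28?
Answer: -690536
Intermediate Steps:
-209*(95 - 1*(-23))*28 = -209*(95 + 23)*28 = -209*118*28 = -24662*28 = -690536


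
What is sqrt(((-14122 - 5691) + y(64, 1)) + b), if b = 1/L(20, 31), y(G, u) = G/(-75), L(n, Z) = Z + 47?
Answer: I*sqrt(3013685142)/390 ≈ 140.76*I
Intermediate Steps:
L(n, Z) = 47 + Z
y(G, u) = -G/75 (y(G, u) = G*(-1/75) = -G/75)
b = 1/78 (b = 1/(47 + 31) = 1/78 ≈ 0.012821)
sqrt(((-14122 - 5691) + y(64, 1)) + b) = sqrt(((-14122 - 5691) - 1/75*64) + 1/78) = sqrt((-19813 - 64/75) + 1/78) = sqrt(-1486039/75 + 1/78) = sqrt(-38636989/1950) = I*sqrt(3013685142)/390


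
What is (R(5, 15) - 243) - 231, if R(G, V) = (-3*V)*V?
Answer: -1149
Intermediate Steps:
R(G, V) = -3*V**2
(R(5, 15) - 243) - 231 = (-3*15**2 - 243) - 231 = (-3*225 - 243) - 231 = (-675 - 243) - 231 = -918 - 231 = -1149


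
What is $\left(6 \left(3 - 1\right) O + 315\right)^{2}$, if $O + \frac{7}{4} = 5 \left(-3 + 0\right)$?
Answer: $12996$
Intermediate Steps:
$O = - \frac{67}{4}$ ($O = - \frac{7}{4} + 5 \left(-3 + 0\right) = - \frac{7}{4} + 5 \left(-3\right) = - \frac{7}{4} - 15 = - \frac{67}{4} \approx -16.75$)
$\left(6 \left(3 - 1\right) O + 315\right)^{2} = \left(6 \left(3 - 1\right) \left(- \frac{67}{4}\right) + 315\right)^{2} = \left(6 \cdot 2 \left(- \frac{67}{4}\right) + 315\right)^{2} = \left(6 \left(- \frac{67}{2}\right) + 315\right)^{2} = \left(-201 + 315\right)^{2} = 114^{2} = 12996$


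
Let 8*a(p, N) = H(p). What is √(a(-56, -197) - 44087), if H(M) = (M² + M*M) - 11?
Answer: I*√692870/4 ≈ 208.1*I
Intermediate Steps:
H(M) = -11 + 2*M² (H(M) = (M² + M²) - 11 = 2*M² - 11 = -11 + 2*M²)
a(p, N) = -11/8 + p²/4 (a(p, N) = (-11 + 2*p²)/8 = -11/8 + p²/4)
√(a(-56, -197) - 44087) = √((-11/8 + (¼)*(-56)²) - 44087) = √((-11/8 + (¼)*3136) - 44087) = √((-11/8 + 784) - 44087) = √(6261/8 - 44087) = √(-346435/8) = I*√692870/4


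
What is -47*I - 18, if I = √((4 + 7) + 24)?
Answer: -18 - 47*√35 ≈ -296.06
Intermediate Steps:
I = √35 (I = √(11 + 24) = √35 ≈ 5.9161)
-47*I - 18 = -47*√35 - 18 = -18 - 47*√35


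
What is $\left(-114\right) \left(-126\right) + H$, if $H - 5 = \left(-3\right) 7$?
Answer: $14348$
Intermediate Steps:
$H = -16$ ($H = 5 - 21 = -16$)
$\left(-114\right) \left(-126\right) + H = \left(-114\right) \left(-126\right) - 16 = 14364 - 16 = 14348$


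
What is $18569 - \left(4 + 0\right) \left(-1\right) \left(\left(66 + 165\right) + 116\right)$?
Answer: $19957$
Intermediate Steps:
$18569 - \left(4 + 0\right) \left(-1\right) \left(\left(66 + 165\right) + 116\right) = 18569 - 4 \left(-1\right) \left(231 + 116\right) = 18569 - \left(-4\right) 347 = 18569 - -1388 = 18569 + 1388 = 19957$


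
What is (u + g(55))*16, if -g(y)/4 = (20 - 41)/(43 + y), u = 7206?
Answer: 807168/7 ≈ 1.1531e+5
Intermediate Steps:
g(y) = 84/(43 + y) (g(y) = -4*(20 - 41)/(43 + y) = -(-84)/(43 + y) = 84/(43 + y))
(u + g(55))*16 = (7206 + 84/(43 + 55))*16 = (7206 + 84/98)*16 = (7206 + 84*(1/98))*16 = (7206 + 6/7)*16 = (50448/7)*16 = 807168/7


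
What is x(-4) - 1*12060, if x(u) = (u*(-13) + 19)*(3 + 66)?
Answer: -7161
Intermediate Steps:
x(u) = 1311 - 897*u (x(u) = (-13*u + 19)*69 = (19 - 13*u)*69 = 1311 - 897*u)
x(-4) - 1*12060 = (1311 - 897*(-4)) - 1*12060 = (1311 + 3588) - 12060 = 4899 - 12060 = -7161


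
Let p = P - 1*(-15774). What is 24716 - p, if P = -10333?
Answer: 19275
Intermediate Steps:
p = 5441 (p = -10333 - 1*(-15774) = -10333 + 15774 = 5441)
24716 - p = 24716 - 1*5441 = 24716 - 5441 = 19275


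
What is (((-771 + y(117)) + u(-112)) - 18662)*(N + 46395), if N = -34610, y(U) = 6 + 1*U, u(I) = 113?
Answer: -226236645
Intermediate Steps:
y(U) = 6 + U
(((-771 + y(117)) + u(-112)) - 18662)*(N + 46395) = (((-771 + (6 + 117)) + 113) - 18662)*(-34610 + 46395) = (((-771 + 123) + 113) - 18662)*11785 = ((-648 + 113) - 18662)*11785 = (-535 - 18662)*11785 = -19197*11785 = -226236645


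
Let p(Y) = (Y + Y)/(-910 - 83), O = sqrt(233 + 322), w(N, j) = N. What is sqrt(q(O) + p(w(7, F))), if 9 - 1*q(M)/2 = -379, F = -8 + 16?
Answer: sqrt(765160122)/993 ≈ 27.857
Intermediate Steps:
F = 8
O = sqrt(555) ≈ 23.558
q(M) = 776 (q(M) = 18 - 2*(-379) = 18 + 758 = 776)
p(Y) = -2*Y/993 (p(Y) = (2*Y)/(-993) = (2*Y)*(-1/993) = -2*Y/993)
sqrt(q(O) + p(w(7, F))) = sqrt(776 - 2/993*7) = sqrt(776 - 14/993) = sqrt(770554/993) = sqrt(765160122)/993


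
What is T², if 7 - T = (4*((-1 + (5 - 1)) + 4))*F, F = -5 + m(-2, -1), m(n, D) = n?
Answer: 41209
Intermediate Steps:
F = -7 (F = -5 - 2 = -7)
T = 203 (T = 7 - 4*((-1 + (5 - 1)) + 4)*(-7) = 7 - 4*((-1 + 4) + 4)*(-7) = 7 - 4*(3 + 4)*(-7) = 7 - 4*7*(-7) = 7 - 28*(-7) = 7 - 1*(-196) = 7 + 196 = 203)
T² = 203² = 41209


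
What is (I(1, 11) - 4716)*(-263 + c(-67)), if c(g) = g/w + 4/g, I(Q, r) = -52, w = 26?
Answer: 1103169776/871 ≈ 1.2666e+6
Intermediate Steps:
c(g) = 4/g + g/26 (c(g) = g/26 + 4/g = 4/g + g/26)
(I(1, 11) - 4716)*(-263 + c(-67)) = (-52 - 4716)*(-263 + (4/(-67) + (1/26)*(-67))) = -4768*(-263 + (4*(-1/67) - 67/26)) = -4768*(-263 + (-4/67 - 67/26)) = -4768*(-263 - 4593/1742) = -4768*(-462739/1742) = 1103169776/871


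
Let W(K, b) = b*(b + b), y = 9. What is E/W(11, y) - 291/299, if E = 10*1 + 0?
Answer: -22076/24219 ≈ -0.91152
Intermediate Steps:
W(K, b) = 2*b² (W(K, b) = b*(2*b) = 2*b²)
E = 10 (E = 10 + 0 = 10)
E/W(11, y) - 291/299 = 10/((2*9²)) - 291/299 = 10/((2*81)) - 291*1/299 = 10/162 - 291/299 = 10*(1/162) - 291/299 = 5/81 - 291/299 = -22076/24219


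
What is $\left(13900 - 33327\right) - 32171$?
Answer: $-51598$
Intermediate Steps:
$\left(13900 - 33327\right) - 32171 = -19427 - 32171 = -51598$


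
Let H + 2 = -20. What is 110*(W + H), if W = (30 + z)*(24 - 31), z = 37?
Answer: -54010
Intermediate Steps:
H = -22 (H = -2 - 20 = -22)
W = -469 (W = (30 + 37)*(24 - 31) = 67*(-7) = -469)
110*(W + H) = 110*(-469 - 22) = 110*(-491) = -54010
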